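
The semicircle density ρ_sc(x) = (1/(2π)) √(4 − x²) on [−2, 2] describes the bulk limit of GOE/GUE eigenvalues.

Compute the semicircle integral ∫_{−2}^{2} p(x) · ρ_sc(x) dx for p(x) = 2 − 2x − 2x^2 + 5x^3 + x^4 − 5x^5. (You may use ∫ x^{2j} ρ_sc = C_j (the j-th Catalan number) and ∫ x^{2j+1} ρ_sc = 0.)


Write p(x) = Σ a_i x^i, split into monomials and integrate each against ρ_sc separately.
Using ∫ x^{2j} ρ_sc = C_j = (1/(j+1)) C(2j, j) (Catalan numbers) and ∫ x^{2j+1} ρ_sc = 0 (odd monomials vanish by symmetry):
  i = 0 (even): a_0 · C_{0} = 2 · 1 = 2
  i = 1 (odd): ∫ x^1 ρ_sc = 0 (vanishes)
  i = 2 (even): a_2 · C_{1} = -2 · 1 = -2
  i = 3 (odd): ∫ x^3 ρ_sc = 0 (vanishes)
  i = 4 (even): a_4 · C_{2} = 1 · 2 = 2
  i = 5 (odd): ∫ x^5 ρ_sc = 0 (vanishes)

Summing the contributions: ∫_{−2}^{2} p(x) ρ_sc(x) dx = 2 + (-2) + 2 = 2.


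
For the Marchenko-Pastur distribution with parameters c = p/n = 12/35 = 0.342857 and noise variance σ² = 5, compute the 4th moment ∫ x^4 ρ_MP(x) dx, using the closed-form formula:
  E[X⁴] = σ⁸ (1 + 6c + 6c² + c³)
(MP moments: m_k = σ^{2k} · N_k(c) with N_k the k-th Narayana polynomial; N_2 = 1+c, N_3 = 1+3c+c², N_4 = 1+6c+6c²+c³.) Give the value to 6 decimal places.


E[X⁴] = σ⁸ (1 + 6c + 6c² + c³) (fourth MP moment). With σ² = 5 (so σ⁸ = 625) and c = 12/35 = 0.342857: E[X⁴] = 625 · (1 + 6·0.342857 + 6·(0.342857)² + (0.342857)³) = 625 · 3.802752.

So E[X^4] = 2376.720117.


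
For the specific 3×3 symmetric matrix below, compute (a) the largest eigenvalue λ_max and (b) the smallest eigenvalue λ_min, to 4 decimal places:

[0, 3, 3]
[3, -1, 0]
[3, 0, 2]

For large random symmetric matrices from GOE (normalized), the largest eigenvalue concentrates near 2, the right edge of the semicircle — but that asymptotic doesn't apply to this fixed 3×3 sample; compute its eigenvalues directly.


Since M is real symmetric, all three eigenvalues are real; they are the roots of det(λI − M) = λ³ − (tr M) λ² + s λ − det M, where s is the sum of the principal 2×2 minors.
tr M = 0 + (-1) + 2 = 1.
s = (0·(-1) − 3²) + (0·2 − 3²) + ((-1)·2 − 0²) = -9 + (-9) + (-2) = -20.
det M (expand along row 1) = 0·(-2) − 3·6 + 3·3 = -9.
Characteristic polynomial: λ³ − λ² − 20λ + 9 = 0.
Substitute λ = y + (tr M)/3 = y + 0.333333 to remove the quadratic term: y³ + p·y + q = 0 with p = s − (tr M)²/3 = -20.333333 and q = −2(tr M)³/27 + (tr M)·s/3 − det M = 2.259259.
Three real roots ⇒ use the trigonometric (Viète) form: r = 2√(−p/3) = 5.206833, φ = arccos(3q/(p·r)) = arccos(-0.064018) = 1.634859 rad.
y_k = r·cos(φ/3 − 2πk/3) for k = 0, 1, 2 gives y = 4.452632, 0.111179, -4.563811.
λ_k = y_k + 0.333333 gives λ = 4.7860, 0.4445, -4.2305 (check: the sum is 1.0000 = tr M).

Hence λ_max = 4.7860 and λ_min = -4.2305.


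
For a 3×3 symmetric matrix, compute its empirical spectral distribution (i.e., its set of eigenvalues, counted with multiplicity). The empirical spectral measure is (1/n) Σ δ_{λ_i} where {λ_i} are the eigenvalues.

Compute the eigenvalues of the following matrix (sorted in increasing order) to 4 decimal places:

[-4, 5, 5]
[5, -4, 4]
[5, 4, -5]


Since M is real symmetric, all three eigenvalues are real; they are the roots of det(λI − M) = λ³ − (tr M) λ² + s λ − det M, where s is the sum of the principal 2×2 minors.
tr M = -4 + (-4) + (-5) = -13.
s = ((-4)·(-4) − 5²) + ((-4)·(-5) − 5²) + ((-4)·(-5) − 4²) = -9 + (-5) + 4 = -10.
det M (expand along row 1) = (-4)·4 − 5·(-45) + 5·40 = 409.
Characteristic polynomial: λ³ + 13λ² − 10λ − 409 = 0.
Substitute λ = y + (tr M)/3 = y − 4.333333 to remove the quadratic term: y³ + p·y + q = 0 with p = s − (tr M)²/3 = -66.333333 and q = −2(tr M)³/27 + (tr M)·s/3 − det M = -202.925926.
Three real roots ⇒ use the trigonometric (Viète) form: r = 2√(−p/3) = 9.404491, φ = arccos(3q/(p·r)) = arccos(0.975869) = 0.220129 rad.
y_k = r·cos(φ/3 − 2πk/3) for k = 0, 1, 2 gives y = 9.379185, -4.092514, -5.286671.
λ_k = y_k − 4.333333 gives λ = 5.0459, -8.4258, -9.6200 (check: the sum is -13.0000 = tr M).

Eigenvalues sorted in increasing order: [-9.6200, -8.4258, 5.0459].


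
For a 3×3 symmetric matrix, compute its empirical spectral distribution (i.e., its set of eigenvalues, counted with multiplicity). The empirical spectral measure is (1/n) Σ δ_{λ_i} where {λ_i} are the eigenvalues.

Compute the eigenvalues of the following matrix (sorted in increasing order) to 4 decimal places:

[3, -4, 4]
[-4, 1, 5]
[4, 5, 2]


Since M is real symmetric, all three eigenvalues are real; they are the roots of det(λI − M) = λ³ − (tr M) λ² + s λ − det M, where s is the sum of the principal 2×2 minors.
tr M = 3 + 1 + 2 = 6.
s = (3·1 − (-4)²) + (3·2 − 4²) + (1·2 − 5²) = -13 + (-10) + (-23) = -46.
det M (expand along row 1) = 3·(-23) − (-4)·(-28) + 4·(-24) = -277.
Characteristic polynomial: λ³ − 6λ² − 46λ + 277 = 0.
Substitute λ = y + (tr M)/3 = y + 2.000000 to remove the quadratic term: y³ + p·y + q = 0 with p = s − (tr M)²/3 = -58.000000 and q = −2(tr M)³/27 + (tr M)·s/3 − det M = 169.000000.
Three real roots ⇒ use the trigonometric (Viète) form: r = 2√(−p/3) = 8.793937, φ = arccos(3q/(p·r)) = arccos(-0.994023) = 3.032207 rad.
y_k = r·cos(φ/3 − 2πk/3) for k = 0, 1, 2 gives y = 4.671669, 4.116423, -8.788092.
λ_k = y_k + 2.000000 gives λ = 6.6717, 6.1164, -6.7881 (check: the sum is 6.0000 = tr M).

Eigenvalues sorted in increasing order: [-6.7881, 6.1164, 6.6717].


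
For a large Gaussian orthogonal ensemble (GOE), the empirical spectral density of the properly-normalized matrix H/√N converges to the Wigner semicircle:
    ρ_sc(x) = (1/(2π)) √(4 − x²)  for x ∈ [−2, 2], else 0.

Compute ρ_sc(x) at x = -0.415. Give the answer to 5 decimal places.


ρ_sc(x) = (1/(2π)) √(4 − x²). With x = -0.415:
  4 − x² = 4 − (-0.415)² = 4 − 0.172225 = 3.827775.
  √(4 − x²) = 1.956470.
  1/(2π) = 0.159155.
  ρ_sc(-0.415) = 0.159155 · 1.956470 = 0.311382.

Rounded to 5 decimal places: ρ_sc(-0.415) ≈ 0.31138.


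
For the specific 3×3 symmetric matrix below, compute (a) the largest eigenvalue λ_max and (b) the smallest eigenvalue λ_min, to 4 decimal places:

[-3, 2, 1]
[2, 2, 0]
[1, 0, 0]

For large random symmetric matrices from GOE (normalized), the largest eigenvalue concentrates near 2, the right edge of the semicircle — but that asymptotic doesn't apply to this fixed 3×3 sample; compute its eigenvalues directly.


Since M is real symmetric, all three eigenvalues are real; they are the roots of det(λI − M) = λ³ − (tr M) λ² + s λ − det M, where s is the sum of the principal 2×2 minors.
tr M = -3 + 2 + 0 = -1.
s = ((-3)·2 − 2²) + ((-3)·0 − 1²) + (2·0 − 0²) = -10 + (-1) + 0 = -11.
det M (expand along row 1) = (-3)·0 − 2·0 + 1·(-2) = -2.
Characteristic polynomial: λ³ + λ² − 11λ + 2 = 0.
Substitute λ = y + (tr M)/3 = y − 0.333333 to remove the quadratic term: y³ + p·y + q = 0 with p = s − (tr M)²/3 = -11.333333 and q = −2(tr M)³/27 + (tr M)·s/3 − det M = 5.740741.
Three real roots ⇒ use the trigonometric (Viète) form: r = 2√(−p/3) = 3.887301, φ = arccos(3q/(p·r)) = arccos(-0.390916) = 1.972423 rad.
y_k = r·cos(φ/3 − 2πk/3) for k = 0, 1, 2 gives y = 3.076948, 0.518861, -3.595809.
λ_k = y_k − 0.333333 gives λ = 2.7436, 0.1855, -3.9291 (check: the sum is -1.0000 = tr M).

Hence λ_max = 2.7436 and λ_min = -3.9291.


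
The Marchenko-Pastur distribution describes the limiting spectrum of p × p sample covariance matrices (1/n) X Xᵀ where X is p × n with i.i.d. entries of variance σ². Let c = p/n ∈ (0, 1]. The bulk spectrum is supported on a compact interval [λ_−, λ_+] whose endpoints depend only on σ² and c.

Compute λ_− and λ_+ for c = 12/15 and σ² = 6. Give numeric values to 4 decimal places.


c = 12/15 = 0.800000; √c = 0.894427.
λ_− = σ² (1 − √c)² = 6 · (1 − 0.894427)² = 6 · (0.105573)² = 0.066874.
λ_+ = σ² (1 + √c)² = 6 · (1 + 0.894427)² = 6 · (1.894427)² = 21.533126.

Rounded to 4 decimal places: λ_− ≈ 0.0669, λ_+ ≈ 21.5331.


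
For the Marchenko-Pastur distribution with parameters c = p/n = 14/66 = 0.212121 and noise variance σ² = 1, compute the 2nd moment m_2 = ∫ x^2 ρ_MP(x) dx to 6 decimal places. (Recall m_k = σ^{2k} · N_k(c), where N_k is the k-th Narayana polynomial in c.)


E[X²] = σ⁴ (1 + c) (second MP moment). With σ² = 1 (so σ⁴ = 1) and c = 14/66 = 0.212121: E[X²] = 1 · (1 + 0.212121) = 1 · 1.212121.

So E[X^2] = 1.212121.


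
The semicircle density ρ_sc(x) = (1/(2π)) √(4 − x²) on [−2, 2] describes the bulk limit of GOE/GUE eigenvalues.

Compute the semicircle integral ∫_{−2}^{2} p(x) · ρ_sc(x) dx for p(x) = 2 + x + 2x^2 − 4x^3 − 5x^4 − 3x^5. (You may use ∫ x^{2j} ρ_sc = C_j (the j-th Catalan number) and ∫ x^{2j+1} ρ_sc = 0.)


Write p(x) = Σ a_i x^i, split into monomials and integrate each against ρ_sc separately.
Using ∫ x^{2j} ρ_sc = C_j = (1/(j+1)) C(2j, j) (Catalan numbers) and ∫ x^{2j+1} ρ_sc = 0 (odd monomials vanish by symmetry):
  i = 0 (even): a_0 · C_{0} = 2 · 1 = 2
  i = 1 (odd): ∫ x^1 ρ_sc = 0 (vanishes)
  i = 2 (even): a_2 · C_{1} = 2 · 1 = 2
  i = 3 (odd): ∫ x^3 ρ_sc = 0 (vanishes)
  i = 4 (even): a_4 · C_{2} = -5 · 2 = -10
  i = 5 (odd): ∫ x^5 ρ_sc = 0 (vanishes)

Summing the contributions: ∫_{−2}^{2} p(x) ρ_sc(x) dx = 2 + 2 + (-10) = -6.


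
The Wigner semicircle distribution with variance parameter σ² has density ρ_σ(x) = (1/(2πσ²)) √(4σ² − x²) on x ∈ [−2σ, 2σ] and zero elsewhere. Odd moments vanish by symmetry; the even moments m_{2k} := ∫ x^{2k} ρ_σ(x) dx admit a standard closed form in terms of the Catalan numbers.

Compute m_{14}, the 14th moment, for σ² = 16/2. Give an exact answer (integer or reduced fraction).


By the scaled semicircle moment identity, m_{2k} = σ^{2k} · C_k with k = 7.
C_7 = (1/(k+1)) · C(2k, k) = (1/8) · C(14, 7) = (1/8) · 3432 = 429.
σ^{2k} = (σ²)^k = (16/2)^7 = 2097152.

Therefore m_{14} = σ^{14} · C_7 = 2097152 · 429 = 899678208.


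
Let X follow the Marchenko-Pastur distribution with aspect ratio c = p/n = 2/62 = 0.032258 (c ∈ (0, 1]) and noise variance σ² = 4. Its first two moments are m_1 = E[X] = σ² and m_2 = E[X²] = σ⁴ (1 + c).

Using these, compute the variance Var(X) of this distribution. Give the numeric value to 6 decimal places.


m_1 = E[X] = σ² = 4, so m_1² = 16.
m_2 = E[X²] = σ⁴ (1 + c) = 16 · (1 + 0.032258) = 16 · 1.032258 = 16.516129.
(Note m_2 − m_1² simplifies to c · σ⁴ = 0.032258 · 16.)

Var(X) = m_2 − m_1² = 16.516129 − 16 = 0.516129.


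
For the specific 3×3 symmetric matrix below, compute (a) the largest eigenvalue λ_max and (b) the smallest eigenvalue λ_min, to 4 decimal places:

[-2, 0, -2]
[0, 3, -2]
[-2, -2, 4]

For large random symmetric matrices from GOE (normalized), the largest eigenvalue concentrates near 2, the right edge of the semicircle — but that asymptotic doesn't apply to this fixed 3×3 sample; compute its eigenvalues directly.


Since M is real symmetric, all three eigenvalues are real; they are the roots of det(λI − M) = λ³ − (tr M) λ² + s λ − det M, where s is the sum of the principal 2×2 minors.
tr M = -2 + 3 + 4 = 5.
s = ((-2)·3 − 0²) + ((-2)·4 − (-2)²) + (3·4 − (-2)²) = -6 + (-12) + 8 = -10.
det M (expand along row 1) = (-2)·8 − 0·(-4) + (-2)·6 = -28.
Characteristic polynomial: λ³ − 5λ² − 10λ + 28 = 0.
Substitute λ = y + (tr M)/3 = y + 1.666667 to remove the quadratic term: y³ + p·y + q = 0 with p = s − (tr M)²/3 = -18.333333 and q = −2(tr M)³/27 + (tr M)·s/3 − det M = 2.074074.
Three real roots ⇒ use the trigonometric (Viète) form: r = 2√(−p/3) = 4.944132, φ = arccos(3q/(p·r)) = arccos(-0.068646) = 1.639496 rad.
y_k = r·cos(φ/3 − 2πk/3) for k = 0, 1, 2 gives y = 4.224016, 0.113210, -4.337227.
λ_k = y_k + 1.666667 gives λ = 5.8907, 1.7799, -2.6706 (check: the sum is 5.0000 = tr M).

Hence λ_max = 5.8907 and λ_min = -2.6706.


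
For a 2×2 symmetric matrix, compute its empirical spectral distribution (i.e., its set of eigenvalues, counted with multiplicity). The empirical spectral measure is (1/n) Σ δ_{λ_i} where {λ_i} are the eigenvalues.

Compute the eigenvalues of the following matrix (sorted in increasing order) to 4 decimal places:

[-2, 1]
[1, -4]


Since M is real symmetric, both eigenvalues are real; they are the roots of det(λI − M) = λ² − (tr M) λ + det M.
tr M = -2 + (-4) = -6.
det M = (-2)·(-4) − 1² = 8 − 1 = 7.
Characteristic polynomial: λ² + 6λ + 7 = 0.
Discriminant Δ = (tr M)² − 4·det M = 36 − 28 = 8; √Δ = 2.828427.
λ = (tr M ± √Δ)/2 = (-6 ± 2.828427)/2, giving (tr M − √Δ)/2 = -4.4142 and (tr M + √Δ)/2 = -1.5858.

Eigenvalues sorted in increasing order: [-4.4142, -1.5858].


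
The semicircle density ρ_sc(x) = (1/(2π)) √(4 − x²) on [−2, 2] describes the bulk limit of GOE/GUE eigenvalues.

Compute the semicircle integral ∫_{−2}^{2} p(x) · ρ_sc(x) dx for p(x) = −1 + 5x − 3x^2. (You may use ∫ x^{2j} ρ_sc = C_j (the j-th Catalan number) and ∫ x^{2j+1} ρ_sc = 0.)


Write p(x) = Σ a_i x^i, split into monomials and integrate each against ρ_sc separately.
Using ∫ x^{2j} ρ_sc = C_j = (1/(j+1)) C(2j, j) (Catalan numbers) and ∫ x^{2j+1} ρ_sc = 0 (odd monomials vanish by symmetry):
  i = 0 (even): a_0 · C_{0} = -1 · 1 = -1
  i = 1 (odd): ∫ x^1 ρ_sc = 0 (vanishes)
  i = 2 (even): a_2 · C_{1} = -3 · 1 = -3

Summing the contributions: ∫_{−2}^{2} p(x) ρ_sc(x) dx = (-1) + (-3) = -4.


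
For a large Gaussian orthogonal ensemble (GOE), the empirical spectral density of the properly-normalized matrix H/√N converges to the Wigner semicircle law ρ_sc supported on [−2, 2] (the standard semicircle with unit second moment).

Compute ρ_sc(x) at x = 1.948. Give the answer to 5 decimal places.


ρ_sc(x) = (1/(2π)) √(4 − x²). With x = 1.948:
  4 − x² = 4 − (1.948)² = 4 − 3.794704 = 0.205296.
  √(4 − x²) = 0.453096.
  1/(2π) = 0.159155.
  ρ_sc(1.948) = 0.159155 · 0.453096 = 0.072112.

Rounded to 5 decimal places: ρ_sc(1.948) ≈ 0.07211.


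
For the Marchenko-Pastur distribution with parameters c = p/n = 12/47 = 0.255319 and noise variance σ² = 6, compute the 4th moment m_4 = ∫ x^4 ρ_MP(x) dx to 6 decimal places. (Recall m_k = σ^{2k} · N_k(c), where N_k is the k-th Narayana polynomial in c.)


E[X⁴] = σ⁸ (1 + 6c + 6c² + c³) (fourth MP moment). With σ² = 6 (so σ⁸ = 1296) and c = 12/47 = 0.255319: E[X⁴] = 1296 · (1 + 6·0.255319 + 6·(0.255319)² + (0.255319)³) = 1296 · 2.939686.

So E[X^4] = 3809.832812.


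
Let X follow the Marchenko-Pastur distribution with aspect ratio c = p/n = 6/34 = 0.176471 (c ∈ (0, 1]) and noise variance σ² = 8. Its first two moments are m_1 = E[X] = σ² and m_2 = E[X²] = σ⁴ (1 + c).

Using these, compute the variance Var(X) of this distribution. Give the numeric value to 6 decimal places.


m_1 = E[X] = σ² = 8, so m_1² = 64.
m_2 = E[X²] = σ⁴ (1 + c) = 64 · (1 + 0.176471) = 64 · 1.176471 = 75.294118.
(Note m_2 − m_1² simplifies to c · σ⁴ = 0.176471 · 64.)

Var(X) = m_2 − m_1² = 75.294118 − 64 = 11.294118.


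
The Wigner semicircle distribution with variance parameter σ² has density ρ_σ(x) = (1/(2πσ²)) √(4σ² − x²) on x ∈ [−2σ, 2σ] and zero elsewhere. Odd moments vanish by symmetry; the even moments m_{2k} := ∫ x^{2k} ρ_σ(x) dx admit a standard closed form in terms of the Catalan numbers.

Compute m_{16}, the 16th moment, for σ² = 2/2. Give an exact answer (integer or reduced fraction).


By the scaled semicircle moment identity, m_{2k} = σ^{2k} · C_k with k = 8.
C_8 = (1/(k+1)) · C(2k, k) = (1/9) · C(16, 8) = (1/9) · 12870 = 1430.
σ^{2k} = (σ²)^k = (2/2)^8 = 1.

Therefore m_{16} = σ^{16} · C_8 = 1 · 1430 = 1430.


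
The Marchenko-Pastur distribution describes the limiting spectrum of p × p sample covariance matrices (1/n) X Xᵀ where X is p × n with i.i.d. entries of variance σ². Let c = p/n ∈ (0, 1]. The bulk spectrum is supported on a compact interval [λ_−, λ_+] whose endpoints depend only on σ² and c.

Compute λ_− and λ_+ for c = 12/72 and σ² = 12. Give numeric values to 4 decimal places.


c = 12/72 = 0.166667; √c = 0.408248.
λ_− = σ² (1 − √c)² = 12 · (1 − 0.408248)² = 12 · (0.591752)² = 4.202041.
λ_+ = σ² (1 + √c)² = 12 · (1 + 0.408248)² = 12 · (1.408248)² = 23.797959.

Rounded to 4 decimal places: λ_− ≈ 4.2020, λ_+ ≈ 23.7980.


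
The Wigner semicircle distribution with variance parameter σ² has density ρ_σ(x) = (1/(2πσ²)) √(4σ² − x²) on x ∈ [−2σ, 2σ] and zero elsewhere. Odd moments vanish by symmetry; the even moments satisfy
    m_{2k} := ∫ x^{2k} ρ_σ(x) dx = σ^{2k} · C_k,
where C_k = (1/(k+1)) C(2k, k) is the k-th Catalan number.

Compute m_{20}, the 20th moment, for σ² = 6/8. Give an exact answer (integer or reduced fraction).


By the scaled semicircle moment identity, m_{2k} = σ^{2k} · C_k with k = 10.
C_10 = (1/(k+1)) · C(2k, k) = (1/11) · C(20, 10) = (1/11) · 184756 = 16796.
σ^{2k} = (σ²)^k = (6/8)^10 = 59049/1048576.

Therefore m_{20} = σ^{20} · C_10 = (59049/1048576) · 16796 = 247946751/262144.


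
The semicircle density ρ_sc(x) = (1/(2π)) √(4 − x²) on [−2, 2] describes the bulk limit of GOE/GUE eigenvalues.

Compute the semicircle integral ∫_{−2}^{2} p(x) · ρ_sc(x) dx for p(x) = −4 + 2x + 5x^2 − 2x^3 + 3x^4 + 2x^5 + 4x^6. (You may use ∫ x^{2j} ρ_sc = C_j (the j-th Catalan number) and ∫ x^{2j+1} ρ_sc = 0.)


Write p(x) = Σ a_i x^i, split into monomials and integrate each against ρ_sc separately.
Using ∫ x^{2j} ρ_sc = C_j = (1/(j+1)) C(2j, j) (Catalan numbers) and ∫ x^{2j+1} ρ_sc = 0 (odd monomials vanish by symmetry):
  i = 0 (even): a_0 · C_{0} = -4 · 1 = -4
  i = 1 (odd): ∫ x^1 ρ_sc = 0 (vanishes)
  i = 2 (even): a_2 · C_{1} = 5 · 1 = 5
  i = 3 (odd): ∫ x^3 ρ_sc = 0 (vanishes)
  i = 4 (even): a_4 · C_{2} = 3 · 2 = 6
  i = 5 (odd): ∫ x^5 ρ_sc = 0 (vanishes)
  i = 6 (even): a_6 · C_{3} = 4 · 5 = 20

Summing the contributions: ∫_{−2}^{2} p(x) ρ_sc(x) dx = (-4) + 5 + 6 + 20 = 27.


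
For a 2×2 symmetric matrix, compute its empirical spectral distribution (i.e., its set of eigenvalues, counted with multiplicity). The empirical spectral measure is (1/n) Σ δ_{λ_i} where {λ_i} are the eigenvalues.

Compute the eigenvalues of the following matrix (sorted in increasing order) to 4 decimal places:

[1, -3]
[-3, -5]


Since M is real symmetric, both eigenvalues are real; they are the roots of det(λI − M) = λ² − (tr M) λ + det M.
tr M = 1 + (-5) = -4.
det M = 1·(-5) − (-3)² = -5 − 9 = -14.
Characteristic polynomial: λ² + 4λ − 14 = 0.
Discriminant Δ = (tr M)² − 4·det M = 16 − (-56) = 72; √Δ = 8.485281.
λ = (tr M ± √Δ)/2 = (-4 ± 8.485281)/2, giving (tr M − √Δ)/2 = -6.2426 and (tr M + √Δ)/2 = 2.2426.

Eigenvalues sorted in increasing order: [-6.2426, 2.2426].


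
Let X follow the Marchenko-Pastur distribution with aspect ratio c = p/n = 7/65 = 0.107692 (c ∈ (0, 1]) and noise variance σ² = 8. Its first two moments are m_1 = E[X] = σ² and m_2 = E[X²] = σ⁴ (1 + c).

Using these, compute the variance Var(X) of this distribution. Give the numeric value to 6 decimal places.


m_1 = E[X] = σ² = 8, so m_1² = 64.
m_2 = E[X²] = σ⁴ (1 + c) = 64 · (1 + 0.107692) = 64 · 1.107692 = 70.892308.
(Note m_2 − m_1² simplifies to c · σ⁴ = 0.107692 · 64.)

Var(X) = m_2 − m_1² = 70.892308 − 64 = 6.892308.


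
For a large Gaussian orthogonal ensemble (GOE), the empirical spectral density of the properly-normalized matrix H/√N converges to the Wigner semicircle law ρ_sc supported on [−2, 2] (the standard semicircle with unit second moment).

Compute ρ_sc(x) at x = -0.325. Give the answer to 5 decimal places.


ρ_sc(x) = (1/(2π)) √(4 − x²). With x = -0.325:
  4 − x² = 4 − (-0.325)² = 4 − 0.105625 = 3.894375.
  √(4 − x²) = 1.973417.
  1/(2π) = 0.159155.
  ρ_sc(-0.325) = 0.159155 · 1.973417 = 0.314079.

Rounded to 5 decimal places: ρ_sc(-0.325) ≈ 0.31408.


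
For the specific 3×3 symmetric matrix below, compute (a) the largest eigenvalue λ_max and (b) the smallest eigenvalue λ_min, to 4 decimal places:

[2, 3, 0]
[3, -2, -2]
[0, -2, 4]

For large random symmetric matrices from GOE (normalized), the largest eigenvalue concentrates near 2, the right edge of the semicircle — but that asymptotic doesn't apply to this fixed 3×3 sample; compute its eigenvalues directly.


Since M is real symmetric, all three eigenvalues are real; they are the roots of det(λI − M) = λ³ − (tr M) λ² + s λ − det M, where s is the sum of the principal 2×2 minors.
tr M = 2 + (-2) + 4 = 4.
s = (2·(-2) − 3²) + (2·4 − 0²) + ((-2)·4 − (-2)²) = -13 + 8 + (-12) = -17.
det M (expand along row 1) = 2·(-12) − 3·12 + 0·(-6) = -60.
Characteristic polynomial: λ³ − 4λ² − 17λ + 60 = 0.
Substitute λ = y + (tr M)/3 = y + 1.333333 to remove the quadratic term: y³ + p·y + q = 0 with p = s − (tr M)²/3 = -22.333333 and q = −2(tr M)³/27 + (tr M)·s/3 − det M = 32.592593.
Three real roots ⇒ use the trigonometric (Viète) form: r = 2√(−p/3) = 5.456902, φ = arccos(3q/(p·r)) = arccos(-0.802307) = 2.501946 rad.
y_k = r·cos(φ/3 − 2πk/3) for k = 0, 1, 2 gives y = 3.666667, 1.666667, -5.333333.
λ_k = y_k + 1.333333 gives λ = 5.0000, 3.0000, -4.0000 (check: the sum is 4.0000 = tr M).

Hence λ_max = 5.0000 and λ_min = -4.0000.


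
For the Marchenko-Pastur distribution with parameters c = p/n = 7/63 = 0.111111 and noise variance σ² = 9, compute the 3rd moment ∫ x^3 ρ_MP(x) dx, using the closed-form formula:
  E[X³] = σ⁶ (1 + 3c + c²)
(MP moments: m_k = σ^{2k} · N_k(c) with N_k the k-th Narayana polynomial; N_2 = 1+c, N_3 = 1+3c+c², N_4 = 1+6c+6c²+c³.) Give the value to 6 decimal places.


E[X³] = σ⁶ (1 + 3c + c²) (third MP moment). With σ² = 9 (so σ⁶ = 729) and c = 7/63 = 0.111111: E[X³] = 729 · (1 + 3·0.111111 + (0.111111)²) = 729 · 1.345679.

So E[X^3] = 981.000000.


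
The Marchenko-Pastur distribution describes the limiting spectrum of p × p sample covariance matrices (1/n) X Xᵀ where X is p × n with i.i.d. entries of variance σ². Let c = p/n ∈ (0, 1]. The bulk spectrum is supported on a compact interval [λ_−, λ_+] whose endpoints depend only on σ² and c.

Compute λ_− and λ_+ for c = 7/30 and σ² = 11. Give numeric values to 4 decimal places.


c = 7/30 = 0.233333; √c = 0.483046.
λ_− = σ² (1 − √c)² = 11 · (1 − 0.483046)² = 11 · (0.516954)² = 2.939657.
λ_+ = σ² (1 + √c)² = 11 · (1 + 0.483046)² = 11 · (1.483046)² = 24.193676.

Rounded to 4 decimal places: λ_− ≈ 2.9397, λ_+ ≈ 24.1937.


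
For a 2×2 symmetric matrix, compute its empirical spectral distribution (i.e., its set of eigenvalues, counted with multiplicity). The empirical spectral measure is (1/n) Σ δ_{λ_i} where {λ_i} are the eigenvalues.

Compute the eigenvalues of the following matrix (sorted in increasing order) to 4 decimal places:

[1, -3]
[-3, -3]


Since M is real symmetric, both eigenvalues are real; they are the roots of det(λI − M) = λ² − (tr M) λ + det M.
tr M = 1 + (-3) = -2.
det M = 1·(-3) − (-3)² = -3 − 9 = -12.
Characteristic polynomial: λ² + 2λ − 12 = 0.
Discriminant Δ = (tr M)² − 4·det M = 4 − (-48) = 52; √Δ = 7.211103.
λ = (tr M ± √Δ)/2 = (-2 ± 7.211103)/2, giving (tr M − √Δ)/2 = -4.6056 and (tr M + √Δ)/2 = 2.6056.

Eigenvalues sorted in increasing order: [-4.6056, 2.6056].


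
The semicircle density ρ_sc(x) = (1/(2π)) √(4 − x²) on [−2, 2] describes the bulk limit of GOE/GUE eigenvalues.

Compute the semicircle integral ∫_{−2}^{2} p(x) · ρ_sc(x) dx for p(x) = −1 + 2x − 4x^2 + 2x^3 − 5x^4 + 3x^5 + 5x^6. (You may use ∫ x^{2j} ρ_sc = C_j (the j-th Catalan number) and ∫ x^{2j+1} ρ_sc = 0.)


Write p(x) = Σ a_i x^i, split into monomials and integrate each against ρ_sc separately.
Using ∫ x^{2j} ρ_sc = C_j = (1/(j+1)) C(2j, j) (Catalan numbers) and ∫ x^{2j+1} ρ_sc = 0 (odd monomials vanish by symmetry):
  i = 0 (even): a_0 · C_{0} = -1 · 1 = -1
  i = 1 (odd): ∫ x^1 ρ_sc = 0 (vanishes)
  i = 2 (even): a_2 · C_{1} = -4 · 1 = -4
  i = 3 (odd): ∫ x^3 ρ_sc = 0 (vanishes)
  i = 4 (even): a_4 · C_{2} = -5 · 2 = -10
  i = 5 (odd): ∫ x^5 ρ_sc = 0 (vanishes)
  i = 6 (even): a_6 · C_{3} = 5 · 5 = 25

Summing the contributions: ∫_{−2}^{2} p(x) ρ_sc(x) dx = (-1) + (-4) + (-10) + 25 = 10.


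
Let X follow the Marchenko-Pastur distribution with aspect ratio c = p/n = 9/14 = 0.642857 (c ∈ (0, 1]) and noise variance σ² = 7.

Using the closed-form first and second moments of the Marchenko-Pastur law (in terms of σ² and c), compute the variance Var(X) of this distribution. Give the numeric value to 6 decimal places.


Recall the MP moments m_1 = E[X] = σ² and m_2 = E[X²] = σ⁴ (1 + c).
m_1 = E[X] = σ² = 7, so m_1² = 49.
m_2 = E[X²] = σ⁴ (1 + c) = 49 · (1 + 0.642857) = 49 · 1.642857 = 80.500000.
(Note m_2 − m_1² simplifies to c · σ⁴ = 0.642857 · 49.)

Var(X) = m_2 − m_1² = 80.500000 − 49 = 31.500000.


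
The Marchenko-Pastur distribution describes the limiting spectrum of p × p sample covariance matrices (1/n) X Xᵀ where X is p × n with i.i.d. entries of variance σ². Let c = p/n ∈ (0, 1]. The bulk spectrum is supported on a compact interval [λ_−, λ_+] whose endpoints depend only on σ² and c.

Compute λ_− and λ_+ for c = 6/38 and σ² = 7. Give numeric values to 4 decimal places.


c = 6/38 = 0.157895; √c = 0.397360.
λ_− = σ² (1 − √c)² = 7 · (1 − 0.397360)² = 7 · (0.602640)² = 2.542227.
λ_+ = σ² (1 + √c)² = 7 · (1 + 0.397360)² = 7 · (1.397360)² = 13.668299.

Rounded to 4 decimal places: λ_− ≈ 2.5422, λ_+ ≈ 13.6683.


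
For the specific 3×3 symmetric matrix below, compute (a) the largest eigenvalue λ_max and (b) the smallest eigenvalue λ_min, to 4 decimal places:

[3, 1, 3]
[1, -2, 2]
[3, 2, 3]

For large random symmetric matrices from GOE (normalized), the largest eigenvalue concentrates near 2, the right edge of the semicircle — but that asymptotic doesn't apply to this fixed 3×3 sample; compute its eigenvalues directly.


Since M is real symmetric, all three eigenvalues are real; they are the roots of det(λI − M) = λ³ − (tr M) λ² + s λ − det M, where s is the sum of the principal 2×2 minors.
tr M = 3 + (-2) + 3 = 4.
s = (3·(-2) − 1²) + (3·3 − 3²) + ((-2)·3 − 2²) = -7 + 0 + (-10) = -17.
det M (expand along row 1) = 3·(-10) − 1·(-3) + 3·8 = -3.
Characteristic polynomial: λ³ − 4λ² − 17λ + 3 = 0.
Substitute λ = y + (tr M)/3 = y + 1.333333 to remove the quadratic term: y³ + p·y + q = 0 with p = s − (tr M)²/3 = -22.333333 and q = −2(tr M)³/27 + (tr M)·s/3 − det M = -24.407407.
Three real roots ⇒ use the trigonometric (Viète) form: r = 2√(−p/3) = 5.456902, φ = arccos(3q/(p·r)) = arccos(0.600818) = 0.926272 rad.
y_k = r·cos(φ/3 − 2πk/3) for k = 0, 1, 2 gives y = 5.198856, -1.163371, -4.035485.
λ_k = y_k + 1.333333 gives λ = 6.5322, 0.1700, -2.7022 (check: the sum is 4.0000 = tr M).

Hence λ_max = 6.5322 and λ_min = -2.7022.


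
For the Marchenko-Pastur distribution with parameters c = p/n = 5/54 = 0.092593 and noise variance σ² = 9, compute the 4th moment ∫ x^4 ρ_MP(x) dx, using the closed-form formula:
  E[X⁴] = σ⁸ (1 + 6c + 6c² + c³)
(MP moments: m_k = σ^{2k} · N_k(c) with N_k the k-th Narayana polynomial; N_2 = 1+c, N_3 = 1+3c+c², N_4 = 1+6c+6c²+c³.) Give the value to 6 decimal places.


E[X⁴] = σ⁸ (1 + 6c + 6c² + c³) (fourth MP moment). With σ² = 9 (so σ⁸ = 6561) and c = 5/54 = 0.092593: E[X⁴] = 6561 · (1 + 6·0.092593 + 6·(0.092593)² + (0.092593)³) = 6561 · 1.607790.

So E[X^4] = 10548.708333.


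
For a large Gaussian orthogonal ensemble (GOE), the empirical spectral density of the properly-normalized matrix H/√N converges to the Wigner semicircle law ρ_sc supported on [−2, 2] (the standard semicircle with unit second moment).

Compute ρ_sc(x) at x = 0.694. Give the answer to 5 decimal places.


ρ_sc(x) = (1/(2π)) √(4 − x²). With x = 0.694:
  4 − x² = 4 − (0.694)² = 4 − 0.481636 = 3.518364.
  √(4 − x²) = 1.875730.
  1/(2π) = 0.159155.
  ρ_sc(0.694) = 0.159155 · 1.875730 = 0.298532.

Rounded to 5 decimal places: ρ_sc(0.694) ≈ 0.29853.


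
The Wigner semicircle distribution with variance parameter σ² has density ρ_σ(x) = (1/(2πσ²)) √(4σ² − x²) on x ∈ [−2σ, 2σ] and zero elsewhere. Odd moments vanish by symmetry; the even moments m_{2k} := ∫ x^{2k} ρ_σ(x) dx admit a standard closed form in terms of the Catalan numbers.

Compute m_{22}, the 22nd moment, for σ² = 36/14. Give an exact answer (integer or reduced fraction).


By the scaled semicircle moment identity, m_{2k} = σ^{2k} · C_k with k = 11.
C_11 = (1/(k+1)) · C(2k, k) = (1/12) · C(22, 11) = (1/12) · 705432 = 58786.
σ^{2k} = (σ²)^k = (36/14)^11 = 64268410079232/1977326743.

Therefore m_{22} = σ^{22} · C_11 = (64268410079232/1977326743) · 58786 = 539726107845390336/282475249.


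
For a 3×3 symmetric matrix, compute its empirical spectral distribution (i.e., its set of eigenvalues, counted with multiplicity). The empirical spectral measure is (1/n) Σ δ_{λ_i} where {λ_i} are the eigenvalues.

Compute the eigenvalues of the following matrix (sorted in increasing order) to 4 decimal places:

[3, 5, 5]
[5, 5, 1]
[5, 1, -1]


Since M is real symmetric, all three eigenvalues are real; they are the roots of det(λI − M) = λ³ − (tr M) λ² + s λ − det M, where s is the sum of the principal 2×2 minors.
tr M = 3 + 5 + (-1) = 7.
s = (3·5 − 5²) + (3·(-1) − 5²) + (5·(-1) − 1²) = -10 + (-28) + (-6) = -44.
det M (expand along row 1) = 3·(-6) − 5·(-10) + 5·(-20) = -68.
Characteristic polynomial: λ³ − 7λ² − 44λ + 68 = 0.
Substitute λ = y + (tr M)/3 = y + 2.333333 to remove the quadratic term: y³ + p·y + q = 0 with p = s − (tr M)²/3 = -60.333333 and q = −2(tr M)³/27 + (tr M)·s/3 − det M = -60.074074.
Three real roots ⇒ use the trigonometric (Viète) form: r = 2√(−p/3) = 8.969083, φ = arccos(3q/(p·r)) = arccos(0.333045) = 1.231265 rad.
y_k = r·cos(φ/3 − 2πk/3) for k = 0, 1, 2 gives y = 8.224224, -1.012929, -7.211295.
λ_k = y_k + 2.333333 gives λ = 10.5576, 1.3204, -4.8780 (check: the sum is 7.0000 = tr M).

Eigenvalues sorted in increasing order: [-4.8780, 1.3204, 10.5576].


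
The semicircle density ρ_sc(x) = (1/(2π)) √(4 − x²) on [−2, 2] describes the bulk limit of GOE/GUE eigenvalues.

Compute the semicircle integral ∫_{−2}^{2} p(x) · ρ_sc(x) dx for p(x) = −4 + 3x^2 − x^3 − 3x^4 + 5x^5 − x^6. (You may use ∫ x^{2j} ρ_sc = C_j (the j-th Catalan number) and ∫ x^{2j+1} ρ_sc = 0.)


Write p(x) = Σ a_i x^i, split into monomials and integrate each against ρ_sc separately.
Using ∫ x^{2j} ρ_sc = C_j = (1/(j+1)) C(2j, j) (Catalan numbers) and ∫ x^{2j+1} ρ_sc = 0 (odd monomials vanish by symmetry):
  i = 0 (even): a_0 · C_{0} = -4 · 1 = -4
  i = 2 (even): a_2 · C_{1} = 3 · 1 = 3
  i = 3 (odd): ∫ x^3 ρ_sc = 0 (vanishes)
  i = 4 (even): a_4 · C_{2} = -3 · 2 = -6
  i = 5 (odd): ∫ x^5 ρ_sc = 0 (vanishes)
  i = 6 (even): a_6 · C_{3} = -1 · 5 = -5

Summing the contributions: ∫_{−2}^{2} p(x) ρ_sc(x) dx = (-4) + 3 + (-6) + (-5) = -12.


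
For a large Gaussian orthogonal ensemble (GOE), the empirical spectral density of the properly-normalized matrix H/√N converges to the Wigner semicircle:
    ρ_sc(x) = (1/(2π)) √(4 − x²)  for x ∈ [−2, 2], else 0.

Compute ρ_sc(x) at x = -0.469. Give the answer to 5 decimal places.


ρ_sc(x) = (1/(2π)) √(4 − x²). With x = -0.469:
  4 − x² = 4 − (-0.469)² = 4 − 0.219961 = 3.780039.
  √(4 − x²) = 1.944232.
  1/(2π) = 0.159155.
  ρ_sc(-0.469) = 0.159155 · 1.944232 = 0.309434.

Rounded to 5 decimal places: ρ_sc(-0.469) ≈ 0.30943.


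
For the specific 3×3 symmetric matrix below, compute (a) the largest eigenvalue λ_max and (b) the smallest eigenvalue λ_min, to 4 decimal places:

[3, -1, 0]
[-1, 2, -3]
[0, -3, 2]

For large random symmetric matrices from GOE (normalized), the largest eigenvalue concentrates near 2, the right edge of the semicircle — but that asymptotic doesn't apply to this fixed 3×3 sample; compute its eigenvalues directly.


Since M is real symmetric, all three eigenvalues are real; they are the roots of det(λI − M) = λ³ − (tr M) λ² + s λ − det M, where s is the sum of the principal 2×2 minors.
tr M = 3 + 2 + 2 = 7.
s = (3·2 − (-1)²) + (3·2 − 0²) + (2·2 − (-3)²) = 5 + 6 + (-5) = 6.
det M (expand along row 1) = 3·(-5) − (-1)·(-2) + 0·3 = -17.
Characteristic polynomial: λ³ − 7λ² + 6λ + 17 = 0.
Substitute λ = y + (tr M)/3 = y + 2.333333 to remove the quadratic term: y³ + p·y + q = 0 with p = s − (tr M)²/3 = -10.333333 and q = −2(tr M)³/27 + (tr M)·s/3 − det M = 5.592593.
Three real roots ⇒ use the trigonometric (Viète) form: r = 2√(−p/3) = 3.711843, φ = arccos(3q/(p·r)) = arccos(-0.437426) = 2.023530 rad.
y_k = r·cos(φ/3 − 2πk/3) for k = 0, 1, 2 gives y = 2.898997, 0.558036, -3.457033.
λ_k = y_k + 2.333333 gives λ = 5.2323, 2.8914, -1.1237 (check: the sum is 7.0000 = tr M).

Hence λ_max = 5.2323 and λ_min = -1.1237.


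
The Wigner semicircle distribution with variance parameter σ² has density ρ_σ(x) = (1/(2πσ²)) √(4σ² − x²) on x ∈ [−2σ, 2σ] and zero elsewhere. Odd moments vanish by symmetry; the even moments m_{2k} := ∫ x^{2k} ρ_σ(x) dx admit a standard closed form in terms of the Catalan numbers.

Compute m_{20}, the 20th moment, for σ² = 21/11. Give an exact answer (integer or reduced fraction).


By the scaled semicircle moment identity, m_{2k} = σ^{2k} · C_k with k = 10.
C_10 = (1/(k+1)) · C(2k, k) = (1/11) · C(20, 10) = (1/11) · 184756 = 16796.
σ^{2k} = (σ²)^k = (21/11)^10 = 16679880978201/25937424601.

Therefore m_{20} = σ^{20} · C_10 = (16679880978201/25937424601) · 16796 = 280155280909863996/25937424601.


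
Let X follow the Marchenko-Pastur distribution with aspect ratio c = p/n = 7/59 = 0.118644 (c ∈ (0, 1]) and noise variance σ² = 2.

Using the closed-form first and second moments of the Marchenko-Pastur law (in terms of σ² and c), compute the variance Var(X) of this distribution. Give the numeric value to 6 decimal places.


Recall the MP moments m_1 = E[X] = σ² and m_2 = E[X²] = σ⁴ (1 + c).
m_1 = E[X] = σ² = 2, so m_1² = 4.
m_2 = E[X²] = σ⁴ (1 + c) = 4 · (1 + 0.118644) = 4 · 1.118644 = 4.474576.
(Note m_2 − m_1² simplifies to c · σ⁴ = 0.118644 · 4.)

Var(X) = m_2 − m_1² = 4.474576 − 4 = 0.474576.


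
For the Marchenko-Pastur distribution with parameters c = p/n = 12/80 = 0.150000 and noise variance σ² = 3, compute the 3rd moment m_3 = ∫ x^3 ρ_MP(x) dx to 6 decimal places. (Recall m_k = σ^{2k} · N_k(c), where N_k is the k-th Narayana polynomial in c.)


E[X³] = σ⁶ (1 + 3c + c²) (third MP moment). With σ² = 3 (so σ⁶ = 27) and c = 12/80 = 0.150000: E[X³] = 27 · (1 + 3·0.150000 + (0.150000)²) = 27 · 1.472500.

So E[X^3] = 39.757500.


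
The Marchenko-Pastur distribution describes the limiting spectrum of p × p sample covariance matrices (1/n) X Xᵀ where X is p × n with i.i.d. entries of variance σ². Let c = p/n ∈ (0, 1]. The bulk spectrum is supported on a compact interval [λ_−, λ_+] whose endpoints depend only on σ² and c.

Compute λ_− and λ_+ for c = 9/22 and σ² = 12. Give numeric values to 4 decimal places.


c = 9/22 = 0.409091; √c = 0.639602.
λ_− = σ² (1 − √c)² = 12 · (1 − 0.639602)² = 12 · (0.360398)² = 1.558639.
λ_+ = σ² (1 + √c)² = 12 · (1 + 0.639602)² = 12 · (1.639602)² = 32.259542.

Rounded to 4 decimal places: λ_− ≈ 1.5586, λ_+ ≈ 32.2595.


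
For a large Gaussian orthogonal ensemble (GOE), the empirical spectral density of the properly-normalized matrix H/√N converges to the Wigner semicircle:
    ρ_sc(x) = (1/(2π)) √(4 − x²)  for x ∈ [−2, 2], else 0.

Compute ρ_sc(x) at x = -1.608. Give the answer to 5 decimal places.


ρ_sc(x) = (1/(2π)) √(4 − x²). With x = -1.608:
  4 − x² = 4 − (-1.608)² = 4 − 2.585664 = 1.414336.
  √(4 − x²) = 1.189259.
  1/(2π) = 0.159155.
  ρ_sc(-1.608) = 0.159155 · 1.189259 = 0.189276.

Rounded to 5 decimal places: ρ_sc(-1.608) ≈ 0.18928.


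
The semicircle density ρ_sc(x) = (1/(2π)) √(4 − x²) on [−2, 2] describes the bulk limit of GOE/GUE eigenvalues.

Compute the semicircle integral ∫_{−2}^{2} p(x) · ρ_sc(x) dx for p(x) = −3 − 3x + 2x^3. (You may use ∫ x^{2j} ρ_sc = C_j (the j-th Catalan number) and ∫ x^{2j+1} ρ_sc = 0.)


Write p(x) = Σ a_i x^i, split into monomials and integrate each against ρ_sc separately.
Using ∫ x^{2j} ρ_sc = C_j = (1/(j+1)) C(2j, j) (Catalan numbers) and ∫ x^{2j+1} ρ_sc = 0 (odd monomials vanish by symmetry):
  i = 0 (even): a_0 · C_{0} = -3 · 1 = -3
  i = 1 (odd): ∫ x^1 ρ_sc = 0 (vanishes)
  i = 3 (odd): ∫ x^3 ρ_sc = 0 (vanishes)

Summing the contributions: ∫_{−2}^{2} p(x) ρ_sc(x) dx = -3.


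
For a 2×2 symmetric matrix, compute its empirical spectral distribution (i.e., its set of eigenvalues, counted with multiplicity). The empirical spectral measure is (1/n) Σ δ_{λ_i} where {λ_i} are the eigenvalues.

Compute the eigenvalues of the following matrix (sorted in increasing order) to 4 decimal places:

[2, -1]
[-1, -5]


Since M is real symmetric, both eigenvalues are real; they are the roots of det(λI − M) = λ² − (tr M) λ + det M.
tr M = 2 + (-5) = -3.
det M = 2·(-5) − (-1)² = -10 − 1 = -11.
Characteristic polynomial: λ² + 3λ − 11 = 0.
Discriminant Δ = (tr M)² − 4·det M = 9 − (-44) = 53; √Δ = 7.280110.
λ = (tr M ± √Δ)/2 = (-3 ± 7.280110)/2, giving (tr M − √Δ)/2 = -5.1401 and (tr M + √Δ)/2 = 2.1401.

Eigenvalues sorted in increasing order: [-5.1401, 2.1401].


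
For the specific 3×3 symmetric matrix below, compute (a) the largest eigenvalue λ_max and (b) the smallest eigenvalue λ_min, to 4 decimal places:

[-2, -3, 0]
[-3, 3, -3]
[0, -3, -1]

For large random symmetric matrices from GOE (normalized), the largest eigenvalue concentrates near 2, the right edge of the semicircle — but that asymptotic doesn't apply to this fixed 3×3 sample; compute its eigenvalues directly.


Since M is real symmetric, all three eigenvalues are real; they are the roots of det(λI − M) = λ³ − (tr M) λ² + s λ − det M, where s is the sum of the principal 2×2 minors.
tr M = -2 + 3 + (-1) = 0.
s = ((-2)·3 − (-3)²) + ((-2)·(-1) − 0²) + (3·(-1) − (-3)²) = -15 + 2 + (-12) = -25.
det M (expand along row 1) = (-2)·(-12) − (-3)·3 + 0·9 = 33.
Characteristic polynomial: λ³ − 25λ − 33 = 0.
Substitute λ = y + (tr M)/3 = y + 0.000000 to remove the quadratic term: y³ + p·y + q = 0 with p = s − (tr M)²/3 = -25.000000 and q = −2(tr M)³/27 + (tr M)·s/3 − det M = -33.000000.
Three real roots ⇒ use the trigonometric (Viète) form: r = 2√(−p/3) = 5.773503, φ = arccos(3q/(p·r)) = arccos(0.685892) = 0.814967 rad.
y_k = r·cos(φ/3 − 2πk/3) for k = 0, 1, 2 gives y = 5.561776, -1.439254, -4.122523.
λ_k = y_k + 0.000000 gives λ = 5.5618, -1.4393, -4.1225 (check: the sum is 0.0000 = tr M).

Hence λ_max = 5.5618 and λ_min = -4.1225.


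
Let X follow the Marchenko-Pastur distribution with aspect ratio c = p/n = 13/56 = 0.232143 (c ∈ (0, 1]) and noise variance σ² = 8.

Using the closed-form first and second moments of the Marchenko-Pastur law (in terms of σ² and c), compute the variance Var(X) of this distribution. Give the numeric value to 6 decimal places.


Recall the MP moments m_1 = E[X] = σ² and m_2 = E[X²] = σ⁴ (1 + c).
m_1 = E[X] = σ² = 8, so m_1² = 64.
m_2 = E[X²] = σ⁴ (1 + c) = 64 · (1 + 0.232143) = 64 · 1.232143 = 78.857143.
(Note m_2 − m_1² simplifies to c · σ⁴ = 0.232143 · 64.)

Var(X) = m_2 − m_1² = 78.857143 − 64 = 14.857143.
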